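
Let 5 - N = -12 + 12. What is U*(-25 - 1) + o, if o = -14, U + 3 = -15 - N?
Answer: 584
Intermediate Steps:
N = 5 (N = 5 - (-12 + 12) = 5 - 1*0 = 5 + 0 = 5)
U = -23 (U = -3 + (-15 - 1*5) = -3 + (-15 - 5) = -3 - 20 = -23)
U*(-25 - 1) + o = -23*(-25 - 1) - 14 = -23*(-26) - 14 = 598 - 14 = 584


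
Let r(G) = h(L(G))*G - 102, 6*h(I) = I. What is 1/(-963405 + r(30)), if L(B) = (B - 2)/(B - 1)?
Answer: -29/27941563 ≈ -1.0379e-6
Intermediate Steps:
L(B) = (-2 + B)/(-1 + B)
h(I) = I/6
r(G) = -102 + G*(-2 + G)/(6*(-1 + G)) (r(G) = (((-2 + G)/(-1 + G))/6)*G - 102 = ((-2 + G)/(6*(-1 + G)))*G - 102 = G*(-2 + G)/(6*(-1 + G)) - 102 = -102 + G*(-2 + G)/(6*(-1 + G)))
1/(-963405 + r(30)) = 1/(-963405 + (612 + 30**2 - 614*30)/(6*(-1 + 30))) = 1/(-963405 + (1/6)*(612 + 900 - 18420)/29) = 1/(-963405 + (1/6)*(1/29)*(-16908)) = 1/(-963405 - 2818/29) = 1/(-27941563/29) = -29/27941563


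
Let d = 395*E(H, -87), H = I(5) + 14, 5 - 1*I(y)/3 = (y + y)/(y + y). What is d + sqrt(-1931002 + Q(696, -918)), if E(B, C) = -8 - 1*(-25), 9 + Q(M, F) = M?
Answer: 6715 + I*sqrt(1930315) ≈ 6715.0 + 1389.4*I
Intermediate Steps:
Q(M, F) = -9 + M
I(y) = 12 (I(y) = 15 - 3*(y + y)/(y + y) = 15 - 3*2*y/(2*y) = 15 - 3*2*y*1/(2*y) = 15 - 3*1 = 15 - 3 = 12)
H = 26 (H = 12 + 14 = 26)
E(B, C) = 17 (E(B, C) = -8 + 25 = 17)
d = 6715 (d = 395*17 = 6715)
d + sqrt(-1931002 + Q(696, -918)) = 6715 + sqrt(-1931002 + (-9 + 696)) = 6715 + sqrt(-1931002 + 687) = 6715 + sqrt(-1930315) = 6715 + I*sqrt(1930315)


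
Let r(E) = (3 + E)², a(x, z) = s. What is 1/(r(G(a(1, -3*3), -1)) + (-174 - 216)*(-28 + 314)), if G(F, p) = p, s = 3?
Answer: -1/111536 ≈ -8.9657e-6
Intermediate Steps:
a(x, z) = 3
1/(r(G(a(1, -3*3), -1)) + (-174 - 216)*(-28 + 314)) = 1/((3 - 1)² + (-174 - 216)*(-28 + 314)) = 1/(2² - 390*286) = 1/(4 - 111540) = 1/(-111536) = -1/111536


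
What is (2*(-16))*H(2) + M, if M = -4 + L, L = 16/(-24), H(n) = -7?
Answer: 658/3 ≈ 219.33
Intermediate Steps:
L = -⅔ (L = 16*(-1/24) = -⅔ ≈ -0.66667)
M = -14/3 (M = -4 - ⅔ = -14/3 ≈ -4.6667)
(2*(-16))*H(2) + M = (2*(-16))*(-7) - 14/3 = -32*(-7) - 14/3 = 224 - 14/3 = 658/3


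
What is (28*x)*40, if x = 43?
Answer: 48160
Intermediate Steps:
(28*x)*40 = (28*43)*40 = 1204*40 = 48160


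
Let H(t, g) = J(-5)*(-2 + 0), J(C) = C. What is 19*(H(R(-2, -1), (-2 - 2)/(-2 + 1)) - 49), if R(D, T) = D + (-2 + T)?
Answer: -741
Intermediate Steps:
R(D, T) = -2 + D + T
H(t, g) = 10 (H(t, g) = -5*(-2 + 0) = -5*(-2) = 10)
19*(H(R(-2, -1), (-2 - 2)/(-2 + 1)) - 49) = 19*(10 - 49) = 19*(-39) = -741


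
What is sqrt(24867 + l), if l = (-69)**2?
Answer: 6*sqrt(823) ≈ 172.13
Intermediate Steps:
l = 4761
sqrt(24867 + l) = sqrt(24867 + 4761) = sqrt(29628) = 6*sqrt(823)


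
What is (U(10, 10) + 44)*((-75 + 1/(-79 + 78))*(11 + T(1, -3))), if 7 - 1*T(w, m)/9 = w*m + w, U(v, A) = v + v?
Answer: -447488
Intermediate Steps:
U(v, A) = 2*v
T(w, m) = 63 - 9*w - 9*m*w (T(w, m) = 63 - 9*(w*m + w) = 63 - 9*(m*w + w) = 63 - 9*(w + m*w) = 63 + (-9*w - 9*m*w) = 63 - 9*w - 9*m*w)
(U(10, 10) + 44)*((-75 + 1/(-79 + 78))*(11 + T(1, -3))) = (2*10 + 44)*((-75 + 1/(-79 + 78))*(11 + (63 - 9*1 - 9*(-3)*1))) = (20 + 44)*((-75 + 1/(-1))*(11 + (63 - 9 + 27))) = 64*((-75 - 1)*(11 + 81)) = 64*(-76*92) = 64*(-6992) = -447488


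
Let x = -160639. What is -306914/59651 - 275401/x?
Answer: -32874412995/9582276989 ≈ -3.4308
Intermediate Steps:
-306914/59651 - 275401/x = -306914/59651 - 275401/(-160639) = -306914*1/59651 - 275401*(-1/160639) = -306914/59651 + 275401/160639 = -32874412995/9582276989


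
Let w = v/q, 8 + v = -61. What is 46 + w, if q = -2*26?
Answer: 2461/52 ≈ 47.327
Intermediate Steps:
v = -69 (v = -8 - 61 = -69)
q = -52
w = 69/52 (w = -69/(-52) = -69*(-1/52) = 69/52 ≈ 1.3269)
46 + w = 46 + 69/52 = 2461/52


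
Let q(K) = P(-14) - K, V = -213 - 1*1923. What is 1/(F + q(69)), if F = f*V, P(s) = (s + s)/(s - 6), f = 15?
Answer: -5/160538 ≈ -3.1145e-5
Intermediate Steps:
P(s) = 2*s/(-6 + s) (P(s) = (2*s)/(-6 + s) = 2*s/(-6 + s))
V = -2136 (V = -213 - 1923 = -2136)
q(K) = 7/5 - K (q(K) = 2*(-14)/(-6 - 14) - K = 2*(-14)/(-20) - K = 2*(-14)*(-1/20) - K = 7/5 - K)
F = -32040 (F = 15*(-2136) = -32040)
1/(F + q(69)) = 1/(-32040 + (7/5 - 1*69)) = 1/(-32040 + (7/5 - 69)) = 1/(-32040 - 338/5) = 1/(-160538/5) = -5/160538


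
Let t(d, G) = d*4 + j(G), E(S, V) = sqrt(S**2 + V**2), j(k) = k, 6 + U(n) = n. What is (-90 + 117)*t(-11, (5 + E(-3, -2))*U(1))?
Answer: -1863 - 135*sqrt(13) ≈ -2349.8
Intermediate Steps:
U(n) = -6 + n
t(d, G) = G + 4*d (t(d, G) = d*4 + G = 4*d + G = G + 4*d)
(-90 + 117)*t(-11, (5 + E(-3, -2))*U(1)) = (-90 + 117)*((5 + sqrt((-3)**2 + (-2)**2))*(-6 + 1) + 4*(-11)) = 27*((5 + sqrt(9 + 4))*(-5) - 44) = 27*((5 + sqrt(13))*(-5) - 44) = 27*((-25 - 5*sqrt(13)) - 44) = 27*(-69 - 5*sqrt(13)) = -1863 - 135*sqrt(13)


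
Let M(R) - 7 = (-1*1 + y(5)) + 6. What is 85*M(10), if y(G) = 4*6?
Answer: 3060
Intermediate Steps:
y(G) = 24
M(R) = 36 (M(R) = 7 + ((-1*1 + 24) + 6) = 7 + ((-1 + 24) + 6) = 7 + (23 + 6) = 7 + 29 = 36)
85*M(10) = 85*36 = 3060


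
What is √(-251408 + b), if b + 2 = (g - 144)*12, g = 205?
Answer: I*√250678 ≈ 500.68*I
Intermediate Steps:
b = 730 (b = -2 + (205 - 144)*12 = -2 + 61*12 = -2 + 732 = 730)
√(-251408 + b) = √(-251408 + 730) = √(-250678) = I*√250678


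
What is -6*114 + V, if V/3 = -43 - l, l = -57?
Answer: -642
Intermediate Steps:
V = 42 (V = 3*(-43 - 1*(-57)) = 3*(-43 + 57) = 3*14 = 42)
-6*114 + V = -6*114 + 42 = -684 + 42 = -642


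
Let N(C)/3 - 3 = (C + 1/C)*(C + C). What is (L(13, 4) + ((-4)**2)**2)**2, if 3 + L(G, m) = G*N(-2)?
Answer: 577600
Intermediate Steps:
N(C) = 9 + 6*C*(C + 1/C) (N(C) = 9 + 3*((C + 1/C)*(C + C)) = 9 + 3*((C + 1/C)*(2*C)) = 9 + 3*(2*C*(C + 1/C)) = 9 + 6*C*(C + 1/C))
L(G, m) = -3 + 39*G (L(G, m) = -3 + G*(15 + 6*(-2)**2) = -3 + G*(15 + 6*4) = -3 + G*(15 + 24) = -3 + G*39 = -3 + 39*G)
(L(13, 4) + ((-4)**2)**2)**2 = ((-3 + 39*13) + ((-4)**2)**2)**2 = ((-3 + 507) + 16**2)**2 = (504 + 256)**2 = 760**2 = 577600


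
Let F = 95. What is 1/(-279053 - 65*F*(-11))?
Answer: -1/211128 ≈ -4.7365e-6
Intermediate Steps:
1/(-279053 - 65*F*(-11)) = 1/(-279053 - 65*95*(-11)) = 1/(-279053 - 6175*(-11)) = 1/(-279053 + 67925) = 1/(-211128) = -1/211128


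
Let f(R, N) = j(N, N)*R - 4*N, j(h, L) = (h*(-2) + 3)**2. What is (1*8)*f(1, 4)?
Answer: 72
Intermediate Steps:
j(h, L) = (3 - 2*h)**2 (j(h, L) = (-2*h + 3)**2 = (3 - 2*h)**2)
f(R, N) = -4*N + R*(-3 + 2*N)**2 (f(R, N) = (-3 + 2*N)**2*R - 4*N = R*(-3 + 2*N)**2 - 4*N = -4*N + R*(-3 + 2*N)**2)
(1*8)*f(1, 4) = (1*8)*(-4*4 + 1*(-3 + 2*4)**2) = 8*(-16 + 1*(-3 + 8)**2) = 8*(-16 + 1*5**2) = 8*(-16 + 1*25) = 8*(-16 + 25) = 8*9 = 72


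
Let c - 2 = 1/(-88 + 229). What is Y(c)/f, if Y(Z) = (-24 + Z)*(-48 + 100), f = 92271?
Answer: -161252/13010211 ≈ -0.012394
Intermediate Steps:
c = 283/141 (c = 2 + 1/(-88 + 229) = 2 + 1/141 = 283/141 ≈ 2.0071)
Y(Z) = -1248 + 52*Z (Y(Z) = (-24 + Z)*52 = -1248 + 52*Z)
Y(c)/f = (-1248 + 52*(283/141))/92271 = (-1248 + 14716/141)*(1/92271) = -161252/141*1/92271 = -161252/13010211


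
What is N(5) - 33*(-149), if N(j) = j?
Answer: 4922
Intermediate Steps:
N(5) - 33*(-149) = 5 - 33*(-149) = 5 + 4917 = 4922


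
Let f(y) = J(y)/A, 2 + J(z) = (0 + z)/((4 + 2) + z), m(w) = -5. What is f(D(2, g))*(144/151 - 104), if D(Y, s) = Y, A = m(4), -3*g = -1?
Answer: -5446/151 ≈ -36.066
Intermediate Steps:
J(z) = -2 + z/(6 + z) (J(z) = -2 + (0 + z)/((4 + 2) + z) = -2 + z/(6 + z))
g = 1/3 (g = -1/3*(-1) = 1/3 ≈ 0.33333)
A = -5
f(y) = -(-12 - y)/(5*(6 + y)) (f(y) = ((-12 - y)/(6 + y))/(-5) = ((-12 - y)/(6 + y))*(-1/5) = -(-12 - y)/(5*(6 + y)))
f(D(2, g))*(144/151 - 104) = ((12 + 2)/(5*(6 + 2)))*(144/151 - 104) = ((1/5)*14/8)*(144*(1/151) - 104) = ((1/5)*(1/8)*14)*(144/151 - 104) = (7/20)*(-15560/151) = -5446/151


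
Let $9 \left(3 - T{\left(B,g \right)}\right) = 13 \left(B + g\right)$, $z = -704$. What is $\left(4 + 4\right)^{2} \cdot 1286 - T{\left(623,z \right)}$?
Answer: $82184$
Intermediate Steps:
$T{\left(B,g \right)} = 3 - \frac{13 B}{9} - \frac{13 g}{9}$ ($T{\left(B,g \right)} = 3 - \frac{13 \left(B + g\right)}{9} = 3 - \frac{13 B + 13 g}{9} = 3 - \left(\frac{13 B}{9} + \frac{13 g}{9}\right) = 3 - \frac{13 B}{9} - \frac{13 g}{9}$)
$\left(4 + 4\right)^{2} \cdot 1286 - T{\left(623,z \right)} = \left(4 + 4\right)^{2} \cdot 1286 - \left(3 - \frac{8099}{9} - - \frac{9152}{9}\right) = 8^{2} \cdot 1286 - \left(3 - \frac{8099}{9} + \frac{9152}{9}\right) = 64 \cdot 1286 - 120 = 82304 - 120 = 82184$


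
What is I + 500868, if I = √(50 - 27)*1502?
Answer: 500868 + 1502*√23 ≈ 5.0807e+5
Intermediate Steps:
I = 1502*√23 (I = √23*1502 = 1502*√23 ≈ 7203.3)
I + 500868 = 1502*√23 + 500868 = 500868 + 1502*√23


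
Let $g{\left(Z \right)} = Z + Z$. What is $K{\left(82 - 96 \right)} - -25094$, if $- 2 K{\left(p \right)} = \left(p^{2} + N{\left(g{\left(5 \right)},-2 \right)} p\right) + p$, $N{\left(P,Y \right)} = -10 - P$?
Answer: $24863$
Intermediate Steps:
$g{\left(Z \right)} = 2 Z$
$K{\left(p \right)} = - \frac{p^{2}}{2} + \frac{19 p}{2}$ ($K{\left(p \right)} = - \frac{\left(p^{2} + \left(-10 - 2 \cdot 5\right) p\right) + p}{2} = - \frac{\left(p^{2} + \left(-10 - 10\right) p\right) + p}{2} = - \frac{\left(p^{2} - 20 p\right) + p}{2} = - \frac{p^{2} - 19 p}{2} = - \frac{p^{2}}{2} + \frac{19 p}{2}$)
$K{\left(82 - 96 \right)} - -25094 = \frac{\left(82 - 96\right) \left(19 - \left(82 - 96\right)\right)}{2} - -25094 = \frac{\left(82 - 96\right) \left(19 - \left(82 - 96\right)\right)}{2} + 25094 = \frac{1}{2} \left(-14\right) \left(19 - -14\right) + 25094 = \frac{1}{2} \left(-14\right) \left(19 + 14\right) + 25094 = \frac{1}{2} \left(-14\right) 33 + 25094 = -231 + 25094 = 24863$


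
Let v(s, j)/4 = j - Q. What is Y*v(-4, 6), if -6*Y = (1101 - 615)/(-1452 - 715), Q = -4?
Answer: 3240/2167 ≈ 1.4952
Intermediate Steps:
v(s, j) = 16 + 4*j (v(s, j) = 4*(j - 1*(-4)) = 4*(j + 4) = 4*(4 + j) = 16 + 4*j)
Y = 81/2167 (Y = -(1101 - 615)/(6*(-1452 - 715)) = -81/(-2167) = -81*(-1)/2167 = -⅙*(-486/2167) = 81/2167 ≈ 0.037379)
Y*v(-4, 6) = 81*(16 + 4*6)/2167 = 81*(16 + 24)/2167 = (81/2167)*40 = 3240/2167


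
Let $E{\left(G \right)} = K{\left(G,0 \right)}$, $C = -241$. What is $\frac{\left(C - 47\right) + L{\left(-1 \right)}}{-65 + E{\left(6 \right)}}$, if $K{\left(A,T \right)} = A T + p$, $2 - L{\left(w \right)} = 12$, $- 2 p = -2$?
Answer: $\frac{149}{32} \approx 4.6563$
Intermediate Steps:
$p = 1$ ($p = \left(- \frac{1}{2}\right) \left(-2\right) = 1$)
$L{\left(w \right)} = -10$ ($L{\left(w \right)} = 2 - 12 = -10$)
$K{\left(A,T \right)} = 1 + A T$ ($K{\left(A,T \right)} = A T + 1 = 1 + A T$)
$E{\left(G \right)} = 1$ ($E{\left(G \right)} = 1 + G 0 = 1 + 0 = 1$)
$\frac{\left(C - 47\right) + L{\left(-1 \right)}}{-65 + E{\left(6 \right)}} = \frac{\left(-241 - 47\right) - 10}{-65 + 1} = \frac{-288 - 10}{-64} = \left(-298\right) \left(- \frac{1}{64}\right) = \frac{149}{32}$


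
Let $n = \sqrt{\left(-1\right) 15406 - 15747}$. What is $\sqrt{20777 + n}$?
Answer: $\sqrt{20777 + i \sqrt{31153}} \approx 144.14 + 0.6122 i$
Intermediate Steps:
$n = i \sqrt{31153}$ ($n = \sqrt{-15406 - 15747} = \sqrt{-31153} = i \sqrt{31153} \approx 176.5 i$)
$\sqrt{20777 + n} = \sqrt{20777 + i \sqrt{31153}}$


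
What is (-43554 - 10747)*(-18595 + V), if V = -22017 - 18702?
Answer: 3220809514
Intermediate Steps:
V = -40719
(-43554 - 10747)*(-18595 + V) = (-43554 - 10747)*(-18595 - 40719) = -54301*(-59314) = 3220809514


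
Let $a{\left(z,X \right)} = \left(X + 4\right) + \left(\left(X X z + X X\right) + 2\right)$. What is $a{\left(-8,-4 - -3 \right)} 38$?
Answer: $-76$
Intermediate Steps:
$a{\left(z,X \right)} = 6 + X + X^{2} + z X^{2}$ ($a{\left(z,X \right)} = \left(4 + X\right) + \left(\left(X^{2} z + X^{2}\right) + 2\right) = \left(4 + X\right) + \left(\left(z X^{2} + X^{2}\right) + 2\right) = \left(4 + X\right) + \left(\left(X^{2} + z X^{2}\right) + 2\right) = \left(4 + X\right) + \left(2 + X^{2} + z X^{2}\right) = 6 + X + X^{2} + z X^{2}$)
$a{\left(-8,-4 - -3 \right)} 38 = \left(6 - 1 + \left(-4 - -3\right)^{2} - 8 \left(-4 - -3\right)^{2}\right) 38 = \left(6 + \left(-4 + 3\right) + \left(-4 + 3\right)^{2} - 8 \left(-4 + 3\right)^{2}\right) 38 = \left(6 - 1 + \left(-1\right)^{2} - 8 \left(-1\right)^{2}\right) 38 = \left(6 - 1 + 1 - 8\right) 38 = \left(-2\right) 38 = -76$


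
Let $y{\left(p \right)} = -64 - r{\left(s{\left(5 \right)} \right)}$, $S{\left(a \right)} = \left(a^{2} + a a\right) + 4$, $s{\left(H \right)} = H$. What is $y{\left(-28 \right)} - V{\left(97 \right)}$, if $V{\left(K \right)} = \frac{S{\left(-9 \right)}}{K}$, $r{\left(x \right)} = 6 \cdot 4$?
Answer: $- \frac{8702}{97} \approx -89.711$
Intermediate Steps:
$S{\left(a \right)} = 4 + 2 a^{2}$ ($S{\left(a \right)} = \left(a^{2} + a^{2}\right) + 4 = 2 a^{2} + 4 = 4 + 2 a^{2}$)
$r{\left(x \right)} = 24$
$V{\left(K \right)} = \frac{166}{K}$ ($V{\left(K \right)} = \frac{4 + 2 \left(-9\right)^{2}}{K} = \frac{4 + 2 \cdot 81}{K} = \frac{4 + 162}{K} = \frac{166}{K}$)
$y{\left(p \right)} = -88$ ($y{\left(p \right)} = -64 - 24 = -88$)
$y{\left(-28 \right)} - V{\left(97 \right)} = -88 - \frac{166}{97} = - \frac{8702}{97}$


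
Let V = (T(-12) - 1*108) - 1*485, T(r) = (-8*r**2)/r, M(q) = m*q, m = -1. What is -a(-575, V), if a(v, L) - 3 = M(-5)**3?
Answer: -128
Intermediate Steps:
M(q) = -q
T(r) = -8*r
V = -497 (V = (-8*(-12) - 1*108) - 1*485 = (96 - 108) - 485 = -12 - 485 = -497)
a(v, L) = 128 (a(v, L) = 3 + (-1*(-5))**3 = 3 + 5**3 = 3 + 125 = 128)
-a(-575, V) = -1*128 = -128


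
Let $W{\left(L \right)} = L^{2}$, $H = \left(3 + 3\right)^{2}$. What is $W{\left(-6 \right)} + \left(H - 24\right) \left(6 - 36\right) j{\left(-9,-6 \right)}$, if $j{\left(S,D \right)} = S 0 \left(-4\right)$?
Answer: $36$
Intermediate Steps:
$H = 36$ ($H = 6^{2} = 36$)
$j{\left(S,D \right)} = 0$ ($j{\left(S,D \right)} = 0 \left(-4\right) = 0$)
$W{\left(-6 \right)} + \left(H - 24\right) \left(6 - 36\right) j{\left(-9,-6 \right)} = \left(-6\right)^{2} + \left(36 - 24\right) \left(6 - 36\right) 0 = 36 + 12 \left(-30\right) 0 = 36 - 0 = 36 + 0 = 36$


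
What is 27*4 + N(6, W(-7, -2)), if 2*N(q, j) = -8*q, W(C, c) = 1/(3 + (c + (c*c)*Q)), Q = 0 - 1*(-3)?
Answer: 84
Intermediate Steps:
Q = 3 (Q = 0 + 3 = 3)
W(C, c) = 1/(3 + c + 3*c²) (W(C, c) = 1/(3 + (c + (c*c)*3)) = 1/(3 + (c + c²*3)) = 1/(3 + (c + 3*c²)) = 1/(3 + c + 3*c²))
N(q, j) = -4*q (N(q, j) = (-8*q)/2 = -4*q)
27*4 + N(6, W(-7, -2)) = 27*4 - 4*6 = 108 - 24 = 84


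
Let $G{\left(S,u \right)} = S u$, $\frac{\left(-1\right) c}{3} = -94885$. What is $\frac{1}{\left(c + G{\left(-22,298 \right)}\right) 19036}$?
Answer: $\frac{1}{5293892564} \approx 1.889 \cdot 10^{-10}$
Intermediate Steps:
$c = 284655$ ($c = \left(-3\right) \left(-94885\right) = 284655$)
$\frac{1}{\left(c + G{\left(-22,298 \right)}\right) 19036} = \frac{1}{\left(284655 - 6556\right) 19036} = \frac{1}{284655 - 6556} \cdot \frac{1}{19036} = \frac{1}{278099} \cdot \frac{1}{19036} = \frac{1}{5293892564}$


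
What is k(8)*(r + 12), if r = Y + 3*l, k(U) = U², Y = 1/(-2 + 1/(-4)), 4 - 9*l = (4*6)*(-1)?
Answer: 12032/9 ≈ 1336.9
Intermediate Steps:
l = 28/9 (l = 4/9 - 4*6*(-1)/9 = 4/9 - 8*(-1)/3 = 4/9 - ⅑*(-24) = 4/9 + 8/3 = 28/9 ≈ 3.1111)
Y = -4/9 (Y = 1/(-2 - ¼) = 1/(-9/4) = -4/9 ≈ -0.44444)
r = 80/9 (r = -4/9 + 3*(28/9) = -4/9 + 28/3 = 80/9 ≈ 8.8889)
k(8)*(r + 12) = 8²*(80/9 + 12) = 64*(188/9) = 12032/9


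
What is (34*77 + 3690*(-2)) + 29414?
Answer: 24652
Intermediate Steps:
(34*77 + 3690*(-2)) + 29414 = (2618 - 7380) + 29414 = -4762 + 29414 = 24652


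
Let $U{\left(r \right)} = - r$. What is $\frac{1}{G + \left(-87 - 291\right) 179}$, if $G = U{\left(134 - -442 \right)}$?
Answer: $- \frac{1}{68238} \approx -1.4655 \cdot 10^{-5}$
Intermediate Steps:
$G = -576$ ($G = - (134 - -442) = - (134 + 442) = \left(-1\right) 576 = -576$)
$\frac{1}{G + \left(-87 - 291\right) 179} = \frac{1}{-576 + \left(-87 - 291\right) 179} = \frac{1}{-576 - 67662} = \frac{1}{-68238} = - \frac{1}{68238}$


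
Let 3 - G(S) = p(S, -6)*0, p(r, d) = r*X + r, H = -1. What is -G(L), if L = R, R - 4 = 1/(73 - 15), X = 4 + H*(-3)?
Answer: -3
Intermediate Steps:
X = 7 (X = 4 - 1*(-3) = 4 + 3 = 7)
p(r, d) = 8*r (p(r, d) = r*7 + r = 7*r + r = 8*r)
R = 233/58 (R = 4 + 1/(73 - 15) = 4 + 1/58 = 233/58 ≈ 4.0172)
L = 233/58 ≈ 4.0172
G(S) = 3 (G(S) = 3 - 8*S*0 = 3 - 1*0 = 3 + 0 = 3)
-G(L) = -1*3 = -3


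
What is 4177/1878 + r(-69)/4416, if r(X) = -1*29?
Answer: 3065195/1382208 ≈ 2.2176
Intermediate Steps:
r(X) = -29
4177/1878 + r(-69)/4416 = 4177/1878 - 29/4416 = 3065195/1382208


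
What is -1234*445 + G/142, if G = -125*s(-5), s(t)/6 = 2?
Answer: -38988980/71 ≈ -5.4914e+5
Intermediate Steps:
s(t) = 12 (s(t) = 6*2 = 12)
G = -1500 (G = -125*12 = -1500)
-1234*445 + G/142 = -1234*445 - 1500/142 = -549130 - 1500*1/142 = -549130 - 750/71 = -38988980/71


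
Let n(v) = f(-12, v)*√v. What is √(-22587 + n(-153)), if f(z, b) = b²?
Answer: √(-22587 + 70227*I*√17) ≈ 365.96 + 395.61*I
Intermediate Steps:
n(v) = v^(5/2) (n(v) = v²*√v = v^(5/2))
√(-22587 + n(-153)) = √(-22587 + (-153)^(5/2)) = √(-22587 + 70227*I*√17)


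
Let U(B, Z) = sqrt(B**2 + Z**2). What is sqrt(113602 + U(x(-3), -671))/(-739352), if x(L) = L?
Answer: -sqrt(113602 + 5*sqrt(18010))/739352 ≈ -0.00045722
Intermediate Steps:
sqrt(113602 + U(x(-3), -671))/(-739352) = sqrt(113602 + sqrt((-3)**2 + (-671)**2))/(-739352) = sqrt(113602 + sqrt(9 + 450241))*(-1/739352) = sqrt(113602 + sqrt(450250))*(-1/739352) = sqrt(113602 + 5*sqrt(18010))*(-1/739352) = -sqrt(113602 + 5*sqrt(18010))/739352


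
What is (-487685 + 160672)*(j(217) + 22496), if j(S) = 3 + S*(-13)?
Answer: -6434961814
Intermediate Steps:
j(S) = 3 - 13*S
(-487685 + 160672)*(j(217) + 22496) = (-487685 + 160672)*((3 - 13*217) + 22496) = -327013*((3 - 2821) + 22496) = -327013*(-2818 + 22496) = -327013*19678 = -6434961814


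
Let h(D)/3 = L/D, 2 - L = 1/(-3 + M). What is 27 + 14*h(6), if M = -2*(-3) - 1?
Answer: 75/2 ≈ 37.500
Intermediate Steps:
M = 5 (M = 6 - 1 = 5)
L = 3/2 (L = 2 - 1/(-3 + 5) = 2 - 1/2 = 2 - 1*½ = 2 - ½ = 3/2 ≈ 1.5000)
h(D) = 9/(2*D) (h(D) = 3*(3/(2*D)) = 9/(2*D))
27 + 14*h(6) = 27 + 14*((9/2)/6) = 27 + 14*((9/2)*(⅙)) = 27 + 14*(¾) = 27 + 21/2 = 75/2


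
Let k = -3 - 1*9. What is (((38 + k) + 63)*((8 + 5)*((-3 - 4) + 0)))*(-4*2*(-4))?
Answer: -259168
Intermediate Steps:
k = -12 (k = -3 - 9 = -12)
(((38 + k) + 63)*((8 + 5)*((-3 - 4) + 0)))*(-4*2*(-4)) = (((38 - 12) + 63)*((8 + 5)*((-3 - 4) + 0)))*(-4*2*(-4)) = ((26 + 63)*(13*(-7 + 0)))*(-8*(-4)) = (89*(13*(-7)))*32 = (89*(-91))*32 = -8099*32 = -259168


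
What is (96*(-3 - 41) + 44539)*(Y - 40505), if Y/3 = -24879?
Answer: -4641949730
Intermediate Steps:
Y = -74637 (Y = 3*(-24879) = -74637)
(96*(-3 - 41) + 44539)*(Y - 40505) = (96*(-3 - 41) + 44539)*(-74637 - 40505) = (96*(-44) + 44539)*(-115142) = (-4224 + 44539)*(-115142) = 40315*(-115142) = -4641949730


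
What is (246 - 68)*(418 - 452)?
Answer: -6052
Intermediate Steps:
(246 - 68)*(418 - 452) = 178*(-34) = -6052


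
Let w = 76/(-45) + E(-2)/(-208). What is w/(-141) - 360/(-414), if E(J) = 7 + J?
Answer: 26763959/30354480 ≈ 0.88171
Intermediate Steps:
w = -16033/9360 (w = 76/(-45) + (7 - 2)/(-208) = 76*(-1/45) + 5*(-1/208) = -76/45 - 5/208 = -16033/9360 ≈ -1.7129)
w/(-141) - 360/(-414) = -16033/9360/(-141) - 360/(-414) = -16033/9360*(-1/141) - 360*(-1/414) = 16033/1319760 + 20/23 = 26763959/30354480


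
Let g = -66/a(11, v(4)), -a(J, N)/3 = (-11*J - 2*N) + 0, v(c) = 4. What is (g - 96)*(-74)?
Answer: 918044/129 ≈ 7116.6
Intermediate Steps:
a(J, N) = 6*N + 33*J (a(J, N) = -3*((-11*J - 2*N) + 0) = -3*(-11*J - 2*N) = 6*N + 33*J)
g = -22/129 (g = -66/(6*4 + 33*11) = -66/(24 + 363) = -66/387 = -66*1/387 = -22/129 ≈ -0.17054)
(g - 96)*(-74) = (-22/129 - 96)*(-74) = -12406/129*(-74) = 918044/129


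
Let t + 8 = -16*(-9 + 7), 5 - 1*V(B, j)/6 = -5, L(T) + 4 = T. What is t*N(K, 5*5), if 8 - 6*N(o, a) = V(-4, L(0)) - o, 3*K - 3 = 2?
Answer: -604/3 ≈ -201.33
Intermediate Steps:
L(T) = -4 + T
V(B, j) = 60 (V(B, j) = 30 - 6*(-5) = 30 + 30 = 60)
K = 5/3 (K = 1 + (⅓)*2 = 1 + ⅔ = 5/3 ≈ 1.6667)
t = 24 (t = -8 - 16*(-9 + 7) = -8 - 16*(-2) = -8 + 32 = 24)
N(o, a) = -26/3 + o/6 (N(o, a) = 4/3 - (60 - o)/6 = 4/3 + (-10 + o/6) = -26/3 + o/6)
t*N(K, 5*5) = 24*(-26/3 + (⅙)*(5/3)) = 24*(-26/3 + 5/18) = 24*(-151/18) = -604/3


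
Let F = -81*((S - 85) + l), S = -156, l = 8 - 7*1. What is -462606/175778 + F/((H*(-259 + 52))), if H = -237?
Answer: -356997471/159694313 ≈ -2.2355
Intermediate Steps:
l = 1 (l = 8 - 7 = 1)
F = 19440 (F = -81*((-156 - 85) + 1) = -81*(-241 + 1) = -81*(-240) = 19440)
-462606/175778 + F/((H*(-259 + 52))) = -462606/175778 + 19440/((-237*(-259 + 52))) = -462606*1/175778 + 19440/((-237*(-207))) = -231303/87889 + 19440/49059 = -231303/87889 + 19440*(1/49059) = -231303/87889 + 720/1817 = -356997471/159694313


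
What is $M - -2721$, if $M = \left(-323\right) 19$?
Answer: $-3416$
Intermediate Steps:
$M = -6137$
$M - -2721 = -6137 - -2721 = -6137 + 2721 = -3416$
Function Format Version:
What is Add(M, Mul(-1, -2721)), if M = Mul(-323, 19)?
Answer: -3416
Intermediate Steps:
M = -6137
Add(M, Mul(-1, -2721)) = Add(-6137, Mul(-1, -2721)) = Add(-6137, 2721) = -3416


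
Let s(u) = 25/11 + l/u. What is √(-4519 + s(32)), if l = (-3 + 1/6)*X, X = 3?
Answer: I*√34979593/88 ≈ 67.209*I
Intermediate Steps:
l = -17/2 (l = (-3 + 1/6)*3 = (-3 + ⅙)*3 = -17/6*3 = -17/2 ≈ -8.5000)
s(u) = 25/11 - 17/(2*u)
√(-4519 + s(32)) = √(-4519 + (1/22)*(-187 + 50*32)/32) = √(-4519 + (1/22)*(1/32)*(-187 + 1600)) = √(-4519 + (1/22)*(1/32)*1413) = √(-4519 + 1413/704) = √(-3179963/704) = I*√34979593/88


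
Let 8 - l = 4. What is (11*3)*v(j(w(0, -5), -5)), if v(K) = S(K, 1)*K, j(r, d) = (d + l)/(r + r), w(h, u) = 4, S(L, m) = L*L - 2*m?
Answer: 4191/512 ≈ 8.1855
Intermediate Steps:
l = 4 (l = 8 - 1*4 = 8 - 4 = 4)
S(L, m) = L² - 2*m
j(r, d) = (4 + d)/(2*r) (j(r, d) = (d + 4)/(r + r) = (4 + d)/((2*r)) = (4 + d)*(1/(2*r)) = (4 + d)/(2*r))
v(K) = K*(-2 + K²) (v(K) = (K² - 2*1)*K = (K² - 2)*K = (-2 + K²)*K = K*(-2 + K²))
(11*3)*v(j(w(0, -5), -5)) = (11*3)*(((½)*(4 - 5)/4)*(-2 + ((½)*(4 - 5)/4)²)) = 33*(((½)*(¼)*(-1))*(-2 + ((½)*(¼)*(-1))²)) = 33*(-(-2 + (-⅛)²)/8) = 33*(-(-2 + 1/64)/8) = 33*(-⅛*(-127/64)) = 33*(127/512) = 4191/512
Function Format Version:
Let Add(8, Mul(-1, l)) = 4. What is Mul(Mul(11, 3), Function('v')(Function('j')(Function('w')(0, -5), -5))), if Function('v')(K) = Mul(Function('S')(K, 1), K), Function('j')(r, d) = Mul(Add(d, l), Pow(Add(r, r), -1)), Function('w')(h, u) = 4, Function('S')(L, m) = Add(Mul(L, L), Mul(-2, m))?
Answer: Rational(4191, 512) ≈ 8.1855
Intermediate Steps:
l = 4 (l = Add(8, Mul(-1, 4)) = Add(8, -4) = 4)
Function('S')(L, m) = Add(Pow(L, 2), Mul(-2, m))
Function('j')(r, d) = Mul(Rational(1, 2), Pow(r, -1), Add(4, d)) (Function('j')(r, d) = Mul(Add(d, 4), Pow(Add(r, r), -1)) = Mul(Add(4, d), Pow(Mul(2, r), -1)) = Mul(Add(4, d), Mul(Rational(1, 2), Pow(r, -1))) = Mul(Rational(1, 2), Pow(r, -1), Add(4, d)))
Function('v')(K) = Mul(K, Add(-2, Pow(K, 2))) (Function('v')(K) = Mul(Add(Pow(K, 2), Mul(-2, 1)), K) = Mul(Add(Pow(K, 2), -2), K) = Mul(Add(-2, Pow(K, 2)), K) = Mul(K, Add(-2, Pow(K, 2))))
Mul(Mul(11, 3), Function('v')(Function('j')(Function('w')(0, -5), -5))) = Mul(Mul(11, 3), Mul(Mul(Rational(1, 2), Pow(4, -1), Add(4, -5)), Add(-2, Pow(Mul(Rational(1, 2), Pow(4, -1), Add(4, -5)), 2)))) = Mul(33, Mul(Mul(Rational(1, 2), Rational(1, 4), -1), Add(-2, Pow(Mul(Rational(1, 2), Rational(1, 4), -1), 2)))) = Mul(33, Mul(Rational(-1, 8), Add(-2, Pow(Rational(-1, 8), 2)))) = Mul(33, Mul(Rational(-1, 8), Add(-2, Rational(1, 64)))) = Mul(33, Mul(Rational(-1, 8), Rational(-127, 64))) = Mul(33, Rational(127, 512)) = Rational(4191, 512)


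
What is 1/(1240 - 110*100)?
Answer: -1/9760 ≈ -0.00010246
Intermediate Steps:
1/(1240 - 110*100) = 1/(1240 - 11000) = 1/(-9760) = -1/9760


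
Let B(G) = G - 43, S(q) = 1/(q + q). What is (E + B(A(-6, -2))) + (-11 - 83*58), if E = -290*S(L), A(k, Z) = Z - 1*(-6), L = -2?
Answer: -9583/2 ≈ -4791.5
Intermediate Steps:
S(q) = 1/(2*q)
A(k, Z) = 6 + Z (A(k, Z) = Z + 6 = 6 + Z)
B(G) = -43 + G
E = 145/2 (E = -145/(-2) = -145*(-1)/2 = -290*(-¼) = 145/2 ≈ 72.500)
(E + B(A(-6, -2))) + (-11 - 83*58) = (145/2 + (-43 + (6 - 2))) + (-11 - 83*58) = (145/2 + (-43 + 4)) + (-11 - 4814) = (145/2 - 39) - 4825 = 67/2 - 4825 = -9583/2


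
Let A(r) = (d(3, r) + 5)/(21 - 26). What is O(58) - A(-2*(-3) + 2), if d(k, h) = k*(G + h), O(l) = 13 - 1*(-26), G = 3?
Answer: 233/5 ≈ 46.600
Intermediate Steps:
O(l) = 39 (O(l) = 13 + 26 = 39)
d(k, h) = k*(3 + h)
A(r) = -14/5 - 3*r/5 (A(r) = (3*(3 + r) + 5)/(21 - 26) = ((9 + 3*r) + 5)/(-5) = (14 + 3*r)*(-1/5) = -14/5 - 3*r/5)
O(58) - A(-2*(-3) + 2) = 39 - (-14/5 - 3*(-2*(-3) + 2)/5) = 39 - (-14/5 - 3*(6 + 2)/5) = 39 - (-14/5 - 3/5*8) = 39 - (-14/5 - 24/5) = 39 - 1*(-38/5) = 39 + 38/5 = 233/5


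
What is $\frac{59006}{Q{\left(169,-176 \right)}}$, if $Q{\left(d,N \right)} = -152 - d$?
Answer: $- \frac{59006}{321} \approx -183.82$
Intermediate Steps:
$\frac{59006}{Q{\left(169,-176 \right)}} = \frac{59006}{-152 - 169} = \frac{59006}{-321} = 59006 \left(- \frac{1}{321}\right) = - \frac{59006}{321}$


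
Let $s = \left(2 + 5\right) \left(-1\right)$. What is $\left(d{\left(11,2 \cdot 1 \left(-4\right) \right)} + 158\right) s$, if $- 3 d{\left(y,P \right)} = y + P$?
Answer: $-1099$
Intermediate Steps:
$d{\left(y,P \right)} = - \frac{P}{3} - \frac{y}{3}$ ($d{\left(y,P \right)} = - \frac{y + P}{3} = - \frac{P + y}{3} = - \frac{P}{3} - \frac{y}{3}$)
$s = -7$ ($s = 7 \left(-1\right) = -7$)
$\left(d{\left(11,2 \cdot 1 \left(-4\right) \right)} + 158\right) s = \left(\left(- \frac{2 \cdot 1 \left(-4\right)}{3} - \frac{11}{3}\right) + 158\right) \left(-7\right) = \left(\left(- \frac{2 \left(-4\right)}{3} - \frac{11}{3}\right) + 158\right) \left(-7\right) = \left(\left(\left(- \frac{1}{3}\right) \left(-8\right) - \frac{11}{3}\right) + 158\right) \left(-7\right) = \left(\left(\frac{8}{3} - \frac{11}{3}\right) + 158\right) \left(-7\right) = \left(-1 + 158\right) \left(-7\right) = 157 \left(-7\right) = -1099$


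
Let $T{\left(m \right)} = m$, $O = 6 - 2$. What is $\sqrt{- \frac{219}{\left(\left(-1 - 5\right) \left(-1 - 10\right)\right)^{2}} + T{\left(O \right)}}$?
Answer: $\frac{\sqrt{17205}}{66} \approx 1.9874$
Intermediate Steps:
$O = 4$
$\sqrt{- \frac{219}{\left(\left(-1 - 5\right) \left(-1 - 10\right)\right)^{2}} + T{\left(O \right)}} = \sqrt{- \frac{219}{\left(\left(-1 - 5\right) \left(-1 - 10\right)\right)^{2}} + 4} = \sqrt{- \frac{219}{\left(\left(-6\right) \left(-11\right)\right)^{2}} + 4} = \sqrt{- \frac{219}{66^{2}} + 4} = \sqrt{- \frac{219}{4356} + 4} = \sqrt{\left(-219\right) \frac{1}{4356} + 4} = \sqrt{- \frac{73}{1452} + 4} = \sqrt{\frac{5735}{1452}} = \frac{\sqrt{17205}}{66}$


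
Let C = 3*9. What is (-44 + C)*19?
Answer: -323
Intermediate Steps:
C = 27
(-44 + C)*19 = (-44 + 27)*19 = -17*19 = -323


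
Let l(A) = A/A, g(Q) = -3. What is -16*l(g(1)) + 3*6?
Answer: 2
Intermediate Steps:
l(A) = 1
-16*l(g(1)) + 3*6 = -16*1 + 3*6 = -16 + 18 = 2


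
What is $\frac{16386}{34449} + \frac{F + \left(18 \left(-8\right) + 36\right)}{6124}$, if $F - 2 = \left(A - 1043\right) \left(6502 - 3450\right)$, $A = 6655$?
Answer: $\frac{98355517541}{35160946} \approx 2797.3$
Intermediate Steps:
$F = 17127826$ ($F = 2 + \left(6655 - 1043\right) \left(6502 - 3450\right) = 2 + 5612 \cdot 3052 = 2 + 17127824 = 17127826$)
$\frac{16386}{34449} + \frac{F + \left(18 \left(-8\right) + 36\right)}{6124} = \frac{16386}{34449} + \frac{17127826 + \left(18 \left(-8\right) + 36\right)}{6124} = 16386 \cdot \frac{1}{34449} + \left(17127826 + \left(-144 + 36\right)\right) \frac{1}{6124} = \frac{5462}{11483} + \left(17127826 - 108\right) \frac{1}{6124} = \frac{5462}{11483} + 17127718 \cdot \frac{1}{6124} = \frac{5462}{11483} + \frac{8563859}{3062} = \frac{98355517541}{35160946}$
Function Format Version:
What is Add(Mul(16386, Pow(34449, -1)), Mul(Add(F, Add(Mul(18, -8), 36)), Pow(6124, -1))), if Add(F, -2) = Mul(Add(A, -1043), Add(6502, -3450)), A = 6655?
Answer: Rational(98355517541, 35160946) ≈ 2797.3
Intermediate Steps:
F = 17127826 (F = Add(2, Mul(Add(6655, -1043), Add(6502, -3450))) = Add(2, Mul(5612, 3052)) = Add(2, 17127824) = 17127826)
Add(Mul(16386, Pow(34449, -1)), Mul(Add(F, Add(Mul(18, -8), 36)), Pow(6124, -1))) = Add(Mul(16386, Pow(34449, -1)), Mul(Add(17127826, Add(Mul(18, -8), 36)), Pow(6124, -1))) = Add(Mul(16386, Rational(1, 34449)), Mul(Add(17127826, Add(-144, 36)), Rational(1, 6124))) = Add(Rational(5462, 11483), Mul(Add(17127826, -108), Rational(1, 6124))) = Add(Rational(5462, 11483), Mul(17127718, Rational(1, 6124))) = Add(Rational(5462, 11483), Rational(8563859, 3062)) = Rational(98355517541, 35160946)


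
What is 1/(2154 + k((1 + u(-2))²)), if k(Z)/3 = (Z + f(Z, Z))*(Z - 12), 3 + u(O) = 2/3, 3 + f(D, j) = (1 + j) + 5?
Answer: 27/52730 ≈ 0.00051204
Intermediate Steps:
f(D, j) = 3 + j (f(D, j) = -3 + ((1 + j) + 5) = -3 + (6 + j) = 3 + j)
u(O) = -7/3 (u(O) = -3 + 2/3 = -3 + 2*(⅓) = -3 + ⅔ = -7/3)
k(Z) = 3*(-12 + Z)*(3 + 2*Z) (k(Z) = 3*((Z + (3 + Z))*(Z - 12)) = 3*((3 + 2*Z)*(-12 + Z)) = 3*((-12 + Z)*(3 + 2*Z)) = 3*(-12 + Z)*(3 + 2*Z))
1/(2154 + k((1 + u(-2))²)) = 1/(2154 + (-108 - 63*(1 - 7/3)² + 6*((1 - 7/3)²)²)) = 1/(2154 + (-108 - 63*(-4/3)² + 6*((-4/3)²)²)) = 1/(2154 + (-108 - 63*16/9 + 6*(16/9)²)) = 1/(2154 + (-108 - 112 + 6*(256/81))) = 1/(2154 + (-108 - 112 + 512/27)) = 1/(2154 - 5428/27) = 1/(52730/27) = 27/52730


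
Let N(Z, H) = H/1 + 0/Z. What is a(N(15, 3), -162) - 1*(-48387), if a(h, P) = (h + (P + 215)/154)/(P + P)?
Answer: 2414317237/49896 ≈ 48387.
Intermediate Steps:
N(Z, H) = H (N(Z, H) = H*1 + 0 = H + 0 = H)
a(h, P) = (215/154 + h + P/154)/(2*P) (a(h, P) = (h + (215 + P)*(1/154))/((2*P)) = (h + (215/154 + P/154))*(1/(2*P)) = (215/154 + h + P/154)*(1/(2*P)) = (215/154 + h + P/154)/(2*P))
a(N(15, 3), -162) - 1*(-48387) = (1/308)*(215 - 162 + 154*3)/(-162) - 1*(-48387) = (1/308)*(-1/162)*(215 - 162 + 462) + 48387 = (1/308)*(-1/162)*515 + 48387 = -515/49896 + 48387 = 2414317237/49896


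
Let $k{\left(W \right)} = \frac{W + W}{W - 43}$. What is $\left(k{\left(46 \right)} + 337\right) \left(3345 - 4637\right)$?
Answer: $- \frac{1425076}{3} \approx -4.7503 \cdot 10^{5}$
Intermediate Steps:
$k{\left(W \right)} = \frac{2 W}{-43 + W}$
$\left(k{\left(46 \right)} + 337\right) \left(3345 - 4637\right) = \left(2 \cdot 46 \frac{1}{-43 + 46} + 337\right) \left(3345 - 4637\right) = \left(2 \cdot 46 \cdot \frac{1}{3} + 337\right) \left(-1292\right) = \left(\frac{92}{3} + 337\right) \left(-1292\right) = \frac{1103}{3} \left(-1292\right) = - \frac{1425076}{3}$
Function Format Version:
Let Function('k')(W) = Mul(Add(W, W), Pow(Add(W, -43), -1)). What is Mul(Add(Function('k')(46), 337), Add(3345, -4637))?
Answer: Rational(-1425076, 3) ≈ -4.7503e+5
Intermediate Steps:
Function('k')(W) = Mul(2, W, Pow(Add(-43, W), -1)) (Function('k')(W) = Mul(Mul(2, W), Pow(Add(-43, W), -1)) = Mul(2, W, Pow(Add(-43, W), -1)))
Mul(Add(Function('k')(46), 337), Add(3345, -4637)) = Mul(Add(Mul(2, 46, Pow(Add(-43, 46), -1)), 337), Add(3345, -4637)) = Mul(Add(Mul(2, 46, Pow(3, -1)), 337), -1292) = Mul(Add(Mul(2, 46, Rational(1, 3)), 337), -1292) = Mul(Add(Rational(92, 3), 337), -1292) = Mul(Rational(1103, 3), -1292) = Rational(-1425076, 3)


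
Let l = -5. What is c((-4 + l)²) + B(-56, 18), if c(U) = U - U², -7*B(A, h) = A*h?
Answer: -6336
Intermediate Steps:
B(A, h) = -A*h/7
c((-4 + l)²) + B(-56, 18) = (-4 - 5)²*(1 - (-4 - 5)²) - ⅐*(-56)*18 = (-9)²*(1 - 1*(-9)²) + 144 = 81*(1 - 1*81) + 144 = 81*(1 - 81) + 144 = 81*(-80) + 144 = -6480 + 144 = -6336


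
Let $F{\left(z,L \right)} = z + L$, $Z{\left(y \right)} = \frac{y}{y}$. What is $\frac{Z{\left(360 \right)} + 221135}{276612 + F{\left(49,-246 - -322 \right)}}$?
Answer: $\frac{221136}{276737} \approx 0.79908$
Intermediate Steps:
$Z{\left(y \right)} = 1$
$F{\left(z,L \right)} = L + z$
$\frac{Z{\left(360 \right)} + 221135}{276612 + F{\left(49,-246 - -322 \right)}} = \frac{1 + 221135}{276612 + \left(\left(-246 - -322\right) + 49\right)} = \frac{221136}{276612 + \left(\left(-246 + 322\right) + 49\right)} = \frac{221136}{276612 + \left(76 + 49\right)} = \frac{221136}{276612 + 125} = \frac{221136}{276737}$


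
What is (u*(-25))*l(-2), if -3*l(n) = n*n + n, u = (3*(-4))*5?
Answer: -1000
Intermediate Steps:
u = -60 (u = -12*5 = -60)
l(n) = -n/3 - n**2/3 (l(n) = -(n*n + n)/3 = -(n**2 + n)/3 = -(n + n**2)/3 = -n/3 - n**2/3)
(u*(-25))*l(-2) = (-60*(-25))*(-1/3*(-2)*(1 - 2)) = 1500*(-1/3*(-2)*(-1)) = 1500*(-2/3) = -1000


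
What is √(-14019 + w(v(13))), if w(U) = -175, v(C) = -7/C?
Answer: I*√14194 ≈ 119.14*I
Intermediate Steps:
√(-14019 + w(v(13))) = √(-14019 - 175) = √(-14194) = I*√14194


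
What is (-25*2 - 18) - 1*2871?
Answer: -2939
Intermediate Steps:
(-25*2 - 18) - 1*2871 = (-50 - 18) - 2871 = -68 - 2871 = -2939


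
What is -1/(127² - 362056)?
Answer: 1/345927 ≈ 2.8908e-6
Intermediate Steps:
-1/(127² - 362056) = -1/(16129 - 362056) = -1/(-345927) = -1*(-1/345927) = 1/345927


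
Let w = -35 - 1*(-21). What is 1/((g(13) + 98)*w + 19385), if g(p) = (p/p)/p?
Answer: 13/234155 ≈ 5.5519e-5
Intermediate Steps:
w = -14 (w = -35 + 21 = -14)
g(p) = 1/p
1/((g(13) + 98)*w + 19385) = 1/((1/13 + 98)*(-14) + 19385) = 1/((1275/13)*(-14) + 19385) = 1/(-17850/13 + 19385) = 1/(234155/13) = 13/234155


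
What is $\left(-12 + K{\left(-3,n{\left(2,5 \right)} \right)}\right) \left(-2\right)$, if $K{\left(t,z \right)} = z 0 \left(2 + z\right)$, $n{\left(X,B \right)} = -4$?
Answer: $24$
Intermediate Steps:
$K{\left(t,z \right)} = 0$ ($K{\left(t,z \right)} = 0 \left(2 + z\right) = 0$)
$\left(-12 + K{\left(-3,n{\left(2,5 \right)} \right)}\right) \left(-2\right) = \left(-12 + 0\right) \left(-2\right) = \left(-12\right) \left(-2\right) = 24$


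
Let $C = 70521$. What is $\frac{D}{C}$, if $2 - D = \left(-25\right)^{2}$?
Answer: $- \frac{623}{70521} \approx -0.0088342$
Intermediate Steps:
$D = -623$ ($D = 2 - \left(-25\right)^{2} = 2 - 625 = -623$)
$\frac{D}{C} = - \frac{623}{70521}$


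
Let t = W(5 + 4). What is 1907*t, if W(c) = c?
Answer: 17163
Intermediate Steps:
t = 9 (t = 5 + 4 = 9)
1907*t = 1907*9 = 17163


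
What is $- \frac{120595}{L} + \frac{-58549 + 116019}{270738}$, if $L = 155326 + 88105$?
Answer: $- \frac{9329834770}{32953011039} \approx -0.28313$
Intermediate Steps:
$L = 243431$
$- \frac{120595}{L} + \frac{-58549 + 116019}{270738} = - \frac{120595}{243431} + \frac{-58549 + 116019}{270738} = \left(-120595\right) \frac{1}{243431} + 57470 \cdot \frac{1}{270738} = - \frac{120595}{243431} + \frac{28735}{135369} = - \frac{9329834770}{32953011039}$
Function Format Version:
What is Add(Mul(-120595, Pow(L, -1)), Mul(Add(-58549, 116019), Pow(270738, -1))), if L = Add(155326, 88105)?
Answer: Rational(-9329834770, 32953011039) ≈ -0.28313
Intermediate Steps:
L = 243431
Add(Mul(-120595, Pow(L, -1)), Mul(Add(-58549, 116019), Pow(270738, -1))) = Add(Mul(-120595, Pow(243431, -1)), Mul(Add(-58549, 116019), Pow(270738, -1))) = Add(Mul(-120595, Rational(1, 243431)), Mul(57470, Rational(1, 270738))) = Add(Rational(-120595, 243431), Rational(28735, 135369)) = Rational(-9329834770, 32953011039)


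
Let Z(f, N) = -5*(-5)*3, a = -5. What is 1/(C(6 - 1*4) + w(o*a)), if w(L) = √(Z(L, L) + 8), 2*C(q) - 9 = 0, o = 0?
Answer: -18/251 + 4*√83/251 ≈ 0.073473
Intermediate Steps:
C(q) = 9/2 (C(q) = 9/2 + (½)*0 = 9/2 + 0 = 9/2)
Z(f, N) = 75 (Z(f, N) = 25*3 = 75)
w(L) = √83 (w(L) = √(75 + 8) = √83)
1/(C(6 - 1*4) + w(o*a)) = 1/(9/2 + √83)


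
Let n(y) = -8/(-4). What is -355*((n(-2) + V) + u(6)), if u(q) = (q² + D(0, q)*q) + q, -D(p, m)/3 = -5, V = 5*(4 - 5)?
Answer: -45795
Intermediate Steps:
V = -5 (V = 5*(-1) = -5)
D(p, m) = 15 (D(p, m) = -3*(-5) = 15)
n(y) = 2 (n(y) = -8*(-¼) = 2)
u(q) = q² + 16*q (u(q) = (q² + 15*q) + q = q² + 16*q)
-355*((n(-2) + V) + u(6)) = -355*((2 - 5) + 6*(16 + 6)) = -355*(-3 + 6*22) = -355*(-3 + 132) = -355*129 = -45795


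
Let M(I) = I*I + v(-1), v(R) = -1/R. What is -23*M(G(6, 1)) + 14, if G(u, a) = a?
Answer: -32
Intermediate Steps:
M(I) = 1 + I² (M(I) = I*I - 1/(-1) = I² - 1*(-1) = I² + 1 = 1 + I²)
-23*M(G(6, 1)) + 14 = -23*(1 + 1²) + 14 = -23*(1 + 1) + 14 = -23*2 + 14 = -46 + 14 = -32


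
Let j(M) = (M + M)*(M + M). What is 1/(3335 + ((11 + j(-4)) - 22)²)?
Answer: 1/6144 ≈ 0.00016276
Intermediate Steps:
j(M) = 4*M² (j(M) = (2*M)*(2*M) = 4*M²)
1/(3335 + ((11 + j(-4)) - 22)²) = 1/(3335 + ((11 + 4*(-4)²) - 22)²) = 1/(3335 + ((11 + 4*16) - 22)²) = 1/(3335 + ((11 + 64) - 22)²) = 1/(3335 + (75 - 22)²) = 1/(3335 + 53²) = 1/(3335 + 2809) = 1/6144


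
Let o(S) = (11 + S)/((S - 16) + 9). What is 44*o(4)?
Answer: -220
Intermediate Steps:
o(S) = (11 + S)/(-7 + S) (o(S) = (11 + S)/((-16 + S) + 9) = (11 + S)/(-7 + S))
44*o(4) = 44*((11 + 4)/(-7 + 4)) = 44*(15/(-3)) = 44*(-⅓*15) = 44*(-5) = -220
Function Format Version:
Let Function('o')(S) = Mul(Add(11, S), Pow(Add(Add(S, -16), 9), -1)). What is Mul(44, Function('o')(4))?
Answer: -220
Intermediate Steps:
Function('o')(S) = Mul(Pow(Add(-7, S), -1), Add(11, S)) (Function('o')(S) = Mul(Add(11, S), Pow(Add(Add(-16, S), 9), -1)) = Mul(Add(11, S), Pow(Add(-7, S), -1)) = Mul(Pow(Add(-7, S), -1), Add(11, S)))
Mul(44, Function('o')(4)) = Mul(44, Mul(Pow(Add(-7, 4), -1), Add(11, 4))) = Mul(44, Mul(Pow(-3, -1), 15)) = Mul(44, Mul(Rational(-1, 3), 15)) = Mul(44, -5) = -220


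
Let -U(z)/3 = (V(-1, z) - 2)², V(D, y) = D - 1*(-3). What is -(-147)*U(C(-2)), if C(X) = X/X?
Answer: 0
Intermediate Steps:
C(X) = 1
V(D, y) = 3 + D (V(D, y) = D + 3 = 3 + D)
U(z) = 0 (U(z) = -3*((3 - 1) - 2)² = -3*(2 - 2)² = -3*0² = -3*0 = 0)
-(-147)*U(C(-2)) = -(-147)*0 = -147*0 = 0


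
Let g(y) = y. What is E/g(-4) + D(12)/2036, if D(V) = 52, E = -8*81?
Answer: 82471/509 ≈ 162.03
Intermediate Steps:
E = -648
E/g(-4) + D(12)/2036 = -648/(-4) + 52/2036 = -648*(-1/4) + 52*(1/2036) = 162 + 13/509 = 82471/509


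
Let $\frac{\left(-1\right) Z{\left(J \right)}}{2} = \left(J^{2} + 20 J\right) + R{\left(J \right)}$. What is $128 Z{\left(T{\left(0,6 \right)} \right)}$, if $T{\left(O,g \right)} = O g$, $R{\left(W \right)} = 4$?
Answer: $-1024$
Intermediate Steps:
$Z{\left(J \right)} = -8 - 40 J - 2 J^{2}$ ($Z{\left(J \right)} = - 2 \left(\left(J^{2} + 20 J\right) + 4\right) = - 2 \left(4 + J^{2} + 20 J\right) = -8 - 40 J - 2 J^{2}$)
$128 Z{\left(T{\left(0,6 \right)} \right)} = 128 \left(-8 - 40 \cdot 0 \cdot 6 - 2 \left(0 \cdot 6\right)^{2}\right) = 128 \left(-8 - 0 - 2 \cdot 0^{2}\right) = 128 \left(-8 + 0 - 0\right) = 128 \left(-8 + 0 + 0\right) = 128 \left(-8\right) = -1024$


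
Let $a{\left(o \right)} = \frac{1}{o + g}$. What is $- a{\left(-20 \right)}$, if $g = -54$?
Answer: $\frac{1}{74} \approx 0.013514$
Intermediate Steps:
$a{\left(o \right)} = \frac{1}{-54 + o}$ ($a{\left(o \right)} = \frac{1}{o - 54} = \frac{1}{-54 + o}$)
$- a{\left(-20 \right)} = - \frac{1}{-54 - 20} = - \frac{1}{-74} = \left(-1\right) \left(- \frac{1}{74}\right) = \frac{1}{74}$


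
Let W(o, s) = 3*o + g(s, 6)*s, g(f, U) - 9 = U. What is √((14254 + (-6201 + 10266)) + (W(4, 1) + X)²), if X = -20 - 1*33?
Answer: √18995 ≈ 137.82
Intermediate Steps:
g(f, U) = 9 + U
W(o, s) = 3*o + 15*s (W(o, s) = 3*o + (9 + 6)*s = 3*o + 15*s)
X = -53 (X = -20 - 33 = -53)
√((14254 + (-6201 + 10266)) + (W(4, 1) + X)²) = √((14254 + (-6201 + 10266)) + ((3*4 + 15*1) - 53)²) = √((14254 + 4065) + ((12 + 15) - 53)²) = √(18319 + (27 - 53)²) = √(18319 + (-26)²) = √(18319 + 676) = √18995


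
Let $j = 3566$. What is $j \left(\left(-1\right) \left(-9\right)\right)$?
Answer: $32094$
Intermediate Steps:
$j \left(\left(-1\right) \left(-9\right)\right) = 3566 \left(\left(-1\right) \left(-9\right)\right) = 3566 \cdot 9 = 32094$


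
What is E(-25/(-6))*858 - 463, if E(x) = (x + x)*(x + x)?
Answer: 177361/3 ≈ 59120.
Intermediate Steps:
E(x) = 4*x² (E(x) = (2*x)*(2*x) = 4*x²)
E(-25/(-6))*858 - 463 = (4*(-25/(-6))²)*858 - 463 = (4*(-25*(-⅙))²)*858 - 463 = (4*(25/6)²)*858 - 463 = (4*(625/36))*858 - 463 = (625/9)*858 - 463 = 178750/3 - 463 = 177361/3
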